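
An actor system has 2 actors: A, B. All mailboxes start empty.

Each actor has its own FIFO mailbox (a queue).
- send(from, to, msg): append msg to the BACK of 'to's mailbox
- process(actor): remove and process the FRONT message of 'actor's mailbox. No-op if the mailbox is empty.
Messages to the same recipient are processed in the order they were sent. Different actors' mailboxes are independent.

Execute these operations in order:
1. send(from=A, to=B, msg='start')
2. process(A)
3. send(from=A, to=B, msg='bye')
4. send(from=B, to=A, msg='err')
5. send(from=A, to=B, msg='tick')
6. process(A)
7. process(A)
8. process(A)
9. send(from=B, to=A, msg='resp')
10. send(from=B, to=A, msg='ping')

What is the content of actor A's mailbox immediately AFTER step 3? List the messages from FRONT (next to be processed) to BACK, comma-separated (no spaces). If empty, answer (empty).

After 1 (send(from=A, to=B, msg='start')): A:[] B:[start]
After 2 (process(A)): A:[] B:[start]
After 3 (send(from=A, to=B, msg='bye')): A:[] B:[start,bye]

(empty)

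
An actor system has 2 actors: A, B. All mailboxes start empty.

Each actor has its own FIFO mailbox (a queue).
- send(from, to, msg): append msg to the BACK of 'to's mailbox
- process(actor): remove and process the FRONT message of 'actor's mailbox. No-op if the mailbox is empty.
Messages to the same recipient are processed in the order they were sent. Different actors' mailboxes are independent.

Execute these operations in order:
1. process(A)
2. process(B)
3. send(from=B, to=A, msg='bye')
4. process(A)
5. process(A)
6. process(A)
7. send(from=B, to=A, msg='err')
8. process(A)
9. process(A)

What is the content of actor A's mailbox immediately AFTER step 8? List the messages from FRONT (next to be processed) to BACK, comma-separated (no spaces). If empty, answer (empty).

After 1 (process(A)): A:[] B:[]
After 2 (process(B)): A:[] B:[]
After 3 (send(from=B, to=A, msg='bye')): A:[bye] B:[]
After 4 (process(A)): A:[] B:[]
After 5 (process(A)): A:[] B:[]
After 6 (process(A)): A:[] B:[]
After 7 (send(from=B, to=A, msg='err')): A:[err] B:[]
After 8 (process(A)): A:[] B:[]

(empty)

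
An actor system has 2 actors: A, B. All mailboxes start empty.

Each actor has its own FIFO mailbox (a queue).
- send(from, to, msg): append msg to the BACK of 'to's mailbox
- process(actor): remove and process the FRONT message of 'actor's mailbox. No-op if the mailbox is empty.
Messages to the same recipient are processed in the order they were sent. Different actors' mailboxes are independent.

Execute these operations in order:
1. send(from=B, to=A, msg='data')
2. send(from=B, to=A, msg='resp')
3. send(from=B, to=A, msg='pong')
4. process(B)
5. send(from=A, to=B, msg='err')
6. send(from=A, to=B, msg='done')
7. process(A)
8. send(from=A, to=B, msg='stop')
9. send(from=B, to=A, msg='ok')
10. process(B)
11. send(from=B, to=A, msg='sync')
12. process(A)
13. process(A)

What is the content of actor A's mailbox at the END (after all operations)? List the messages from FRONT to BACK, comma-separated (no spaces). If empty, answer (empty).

After 1 (send(from=B, to=A, msg='data')): A:[data] B:[]
After 2 (send(from=B, to=A, msg='resp')): A:[data,resp] B:[]
After 3 (send(from=B, to=A, msg='pong')): A:[data,resp,pong] B:[]
After 4 (process(B)): A:[data,resp,pong] B:[]
After 5 (send(from=A, to=B, msg='err')): A:[data,resp,pong] B:[err]
After 6 (send(from=A, to=B, msg='done')): A:[data,resp,pong] B:[err,done]
After 7 (process(A)): A:[resp,pong] B:[err,done]
After 8 (send(from=A, to=B, msg='stop')): A:[resp,pong] B:[err,done,stop]
After 9 (send(from=B, to=A, msg='ok')): A:[resp,pong,ok] B:[err,done,stop]
After 10 (process(B)): A:[resp,pong,ok] B:[done,stop]
After 11 (send(from=B, to=A, msg='sync')): A:[resp,pong,ok,sync] B:[done,stop]
After 12 (process(A)): A:[pong,ok,sync] B:[done,stop]
After 13 (process(A)): A:[ok,sync] B:[done,stop]

Answer: ok,sync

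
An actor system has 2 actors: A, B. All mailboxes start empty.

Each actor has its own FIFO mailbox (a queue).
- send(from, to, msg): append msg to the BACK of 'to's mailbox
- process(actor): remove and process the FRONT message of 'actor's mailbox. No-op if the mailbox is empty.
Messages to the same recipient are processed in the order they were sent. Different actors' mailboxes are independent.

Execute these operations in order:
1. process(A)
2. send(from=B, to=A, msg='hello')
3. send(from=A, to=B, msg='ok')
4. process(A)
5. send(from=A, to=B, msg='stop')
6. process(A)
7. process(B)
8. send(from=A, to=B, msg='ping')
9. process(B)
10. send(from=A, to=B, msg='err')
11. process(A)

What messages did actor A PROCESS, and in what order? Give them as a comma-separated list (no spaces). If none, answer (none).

Answer: hello

Derivation:
After 1 (process(A)): A:[] B:[]
After 2 (send(from=B, to=A, msg='hello')): A:[hello] B:[]
After 3 (send(from=A, to=B, msg='ok')): A:[hello] B:[ok]
After 4 (process(A)): A:[] B:[ok]
After 5 (send(from=A, to=B, msg='stop')): A:[] B:[ok,stop]
After 6 (process(A)): A:[] B:[ok,stop]
After 7 (process(B)): A:[] B:[stop]
After 8 (send(from=A, to=B, msg='ping')): A:[] B:[stop,ping]
After 9 (process(B)): A:[] B:[ping]
After 10 (send(from=A, to=B, msg='err')): A:[] B:[ping,err]
After 11 (process(A)): A:[] B:[ping,err]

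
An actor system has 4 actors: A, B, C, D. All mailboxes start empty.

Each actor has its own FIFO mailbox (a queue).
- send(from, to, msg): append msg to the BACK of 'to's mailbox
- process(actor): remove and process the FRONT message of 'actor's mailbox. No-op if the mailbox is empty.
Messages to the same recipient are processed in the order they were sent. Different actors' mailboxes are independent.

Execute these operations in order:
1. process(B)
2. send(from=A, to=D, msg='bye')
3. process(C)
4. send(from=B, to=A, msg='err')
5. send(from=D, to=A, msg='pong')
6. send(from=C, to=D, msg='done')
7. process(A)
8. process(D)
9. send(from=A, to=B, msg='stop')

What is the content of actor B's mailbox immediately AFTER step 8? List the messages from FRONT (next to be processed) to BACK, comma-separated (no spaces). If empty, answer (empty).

After 1 (process(B)): A:[] B:[] C:[] D:[]
After 2 (send(from=A, to=D, msg='bye')): A:[] B:[] C:[] D:[bye]
After 3 (process(C)): A:[] B:[] C:[] D:[bye]
After 4 (send(from=B, to=A, msg='err')): A:[err] B:[] C:[] D:[bye]
After 5 (send(from=D, to=A, msg='pong')): A:[err,pong] B:[] C:[] D:[bye]
After 6 (send(from=C, to=D, msg='done')): A:[err,pong] B:[] C:[] D:[bye,done]
After 7 (process(A)): A:[pong] B:[] C:[] D:[bye,done]
After 8 (process(D)): A:[pong] B:[] C:[] D:[done]

(empty)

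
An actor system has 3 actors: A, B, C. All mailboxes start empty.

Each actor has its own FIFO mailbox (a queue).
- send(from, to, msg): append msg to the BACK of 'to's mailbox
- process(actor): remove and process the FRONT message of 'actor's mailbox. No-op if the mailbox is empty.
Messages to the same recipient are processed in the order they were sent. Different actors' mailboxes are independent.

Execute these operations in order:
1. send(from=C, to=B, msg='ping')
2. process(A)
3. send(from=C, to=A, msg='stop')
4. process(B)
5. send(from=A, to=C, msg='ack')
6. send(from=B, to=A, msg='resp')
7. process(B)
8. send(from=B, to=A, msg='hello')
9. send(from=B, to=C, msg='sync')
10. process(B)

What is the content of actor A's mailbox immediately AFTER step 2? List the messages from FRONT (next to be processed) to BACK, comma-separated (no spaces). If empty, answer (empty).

After 1 (send(from=C, to=B, msg='ping')): A:[] B:[ping] C:[]
After 2 (process(A)): A:[] B:[ping] C:[]

(empty)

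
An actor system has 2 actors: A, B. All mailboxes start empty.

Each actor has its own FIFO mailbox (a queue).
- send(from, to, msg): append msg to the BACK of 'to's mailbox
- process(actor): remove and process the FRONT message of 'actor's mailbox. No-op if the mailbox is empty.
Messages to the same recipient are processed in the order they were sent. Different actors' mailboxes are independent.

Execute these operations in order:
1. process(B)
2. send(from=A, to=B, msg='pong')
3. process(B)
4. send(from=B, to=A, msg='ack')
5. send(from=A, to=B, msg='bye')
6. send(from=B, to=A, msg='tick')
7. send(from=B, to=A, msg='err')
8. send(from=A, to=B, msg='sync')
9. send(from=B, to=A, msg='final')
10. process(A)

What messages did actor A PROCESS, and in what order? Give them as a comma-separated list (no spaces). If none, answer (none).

After 1 (process(B)): A:[] B:[]
After 2 (send(from=A, to=B, msg='pong')): A:[] B:[pong]
After 3 (process(B)): A:[] B:[]
After 4 (send(from=B, to=A, msg='ack')): A:[ack] B:[]
After 5 (send(from=A, to=B, msg='bye')): A:[ack] B:[bye]
After 6 (send(from=B, to=A, msg='tick')): A:[ack,tick] B:[bye]
After 7 (send(from=B, to=A, msg='err')): A:[ack,tick,err] B:[bye]
After 8 (send(from=A, to=B, msg='sync')): A:[ack,tick,err] B:[bye,sync]
After 9 (send(from=B, to=A, msg='final')): A:[ack,tick,err,final] B:[bye,sync]
After 10 (process(A)): A:[tick,err,final] B:[bye,sync]

Answer: ack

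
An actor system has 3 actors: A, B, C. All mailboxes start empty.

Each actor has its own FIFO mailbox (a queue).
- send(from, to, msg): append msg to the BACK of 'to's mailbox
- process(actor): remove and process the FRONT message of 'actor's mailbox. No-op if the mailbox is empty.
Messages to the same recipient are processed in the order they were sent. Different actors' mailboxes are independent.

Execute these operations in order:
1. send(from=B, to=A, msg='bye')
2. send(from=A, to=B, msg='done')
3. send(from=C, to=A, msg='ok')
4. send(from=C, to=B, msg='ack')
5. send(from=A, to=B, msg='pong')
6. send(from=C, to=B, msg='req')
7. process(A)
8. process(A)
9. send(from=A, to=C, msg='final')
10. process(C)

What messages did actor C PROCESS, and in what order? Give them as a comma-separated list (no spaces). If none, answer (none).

After 1 (send(from=B, to=A, msg='bye')): A:[bye] B:[] C:[]
After 2 (send(from=A, to=B, msg='done')): A:[bye] B:[done] C:[]
After 3 (send(from=C, to=A, msg='ok')): A:[bye,ok] B:[done] C:[]
After 4 (send(from=C, to=B, msg='ack')): A:[bye,ok] B:[done,ack] C:[]
After 5 (send(from=A, to=B, msg='pong')): A:[bye,ok] B:[done,ack,pong] C:[]
After 6 (send(from=C, to=B, msg='req')): A:[bye,ok] B:[done,ack,pong,req] C:[]
After 7 (process(A)): A:[ok] B:[done,ack,pong,req] C:[]
After 8 (process(A)): A:[] B:[done,ack,pong,req] C:[]
After 9 (send(from=A, to=C, msg='final')): A:[] B:[done,ack,pong,req] C:[final]
After 10 (process(C)): A:[] B:[done,ack,pong,req] C:[]

Answer: final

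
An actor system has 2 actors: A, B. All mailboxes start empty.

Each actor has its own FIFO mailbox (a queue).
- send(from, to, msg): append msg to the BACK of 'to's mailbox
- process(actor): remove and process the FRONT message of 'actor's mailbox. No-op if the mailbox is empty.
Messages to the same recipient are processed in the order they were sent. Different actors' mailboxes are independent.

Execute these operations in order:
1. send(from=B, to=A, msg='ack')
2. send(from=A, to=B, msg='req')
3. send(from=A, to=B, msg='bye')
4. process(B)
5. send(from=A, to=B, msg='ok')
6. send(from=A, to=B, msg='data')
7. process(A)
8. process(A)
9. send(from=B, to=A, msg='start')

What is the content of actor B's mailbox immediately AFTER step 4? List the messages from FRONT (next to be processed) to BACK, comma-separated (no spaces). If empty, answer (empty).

After 1 (send(from=B, to=A, msg='ack')): A:[ack] B:[]
After 2 (send(from=A, to=B, msg='req')): A:[ack] B:[req]
After 3 (send(from=A, to=B, msg='bye')): A:[ack] B:[req,bye]
After 4 (process(B)): A:[ack] B:[bye]

bye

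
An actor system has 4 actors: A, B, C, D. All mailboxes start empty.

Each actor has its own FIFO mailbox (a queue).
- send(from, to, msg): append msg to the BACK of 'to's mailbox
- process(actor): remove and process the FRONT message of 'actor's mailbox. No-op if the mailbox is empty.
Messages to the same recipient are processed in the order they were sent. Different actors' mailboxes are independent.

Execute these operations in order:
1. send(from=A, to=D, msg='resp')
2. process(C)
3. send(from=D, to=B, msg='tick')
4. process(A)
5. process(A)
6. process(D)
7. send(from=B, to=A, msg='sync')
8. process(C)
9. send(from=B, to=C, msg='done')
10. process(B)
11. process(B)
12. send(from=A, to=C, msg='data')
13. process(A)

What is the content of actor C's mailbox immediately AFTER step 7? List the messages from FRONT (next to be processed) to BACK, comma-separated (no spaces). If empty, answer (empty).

After 1 (send(from=A, to=D, msg='resp')): A:[] B:[] C:[] D:[resp]
After 2 (process(C)): A:[] B:[] C:[] D:[resp]
After 3 (send(from=D, to=B, msg='tick')): A:[] B:[tick] C:[] D:[resp]
After 4 (process(A)): A:[] B:[tick] C:[] D:[resp]
After 5 (process(A)): A:[] B:[tick] C:[] D:[resp]
After 6 (process(D)): A:[] B:[tick] C:[] D:[]
After 7 (send(from=B, to=A, msg='sync')): A:[sync] B:[tick] C:[] D:[]

(empty)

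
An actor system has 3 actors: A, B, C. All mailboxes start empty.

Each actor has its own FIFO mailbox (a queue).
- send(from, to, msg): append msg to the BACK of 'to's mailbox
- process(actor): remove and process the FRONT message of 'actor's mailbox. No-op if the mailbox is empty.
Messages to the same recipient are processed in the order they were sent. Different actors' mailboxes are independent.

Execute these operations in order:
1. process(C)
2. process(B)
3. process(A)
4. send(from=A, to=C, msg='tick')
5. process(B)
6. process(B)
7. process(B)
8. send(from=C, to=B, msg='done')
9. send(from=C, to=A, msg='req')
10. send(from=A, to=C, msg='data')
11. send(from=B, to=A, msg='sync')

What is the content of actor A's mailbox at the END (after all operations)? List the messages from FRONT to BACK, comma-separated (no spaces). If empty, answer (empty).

Answer: req,sync

Derivation:
After 1 (process(C)): A:[] B:[] C:[]
After 2 (process(B)): A:[] B:[] C:[]
After 3 (process(A)): A:[] B:[] C:[]
After 4 (send(from=A, to=C, msg='tick')): A:[] B:[] C:[tick]
After 5 (process(B)): A:[] B:[] C:[tick]
After 6 (process(B)): A:[] B:[] C:[tick]
After 7 (process(B)): A:[] B:[] C:[tick]
After 8 (send(from=C, to=B, msg='done')): A:[] B:[done] C:[tick]
After 9 (send(from=C, to=A, msg='req')): A:[req] B:[done] C:[tick]
After 10 (send(from=A, to=C, msg='data')): A:[req] B:[done] C:[tick,data]
After 11 (send(from=B, to=A, msg='sync')): A:[req,sync] B:[done] C:[tick,data]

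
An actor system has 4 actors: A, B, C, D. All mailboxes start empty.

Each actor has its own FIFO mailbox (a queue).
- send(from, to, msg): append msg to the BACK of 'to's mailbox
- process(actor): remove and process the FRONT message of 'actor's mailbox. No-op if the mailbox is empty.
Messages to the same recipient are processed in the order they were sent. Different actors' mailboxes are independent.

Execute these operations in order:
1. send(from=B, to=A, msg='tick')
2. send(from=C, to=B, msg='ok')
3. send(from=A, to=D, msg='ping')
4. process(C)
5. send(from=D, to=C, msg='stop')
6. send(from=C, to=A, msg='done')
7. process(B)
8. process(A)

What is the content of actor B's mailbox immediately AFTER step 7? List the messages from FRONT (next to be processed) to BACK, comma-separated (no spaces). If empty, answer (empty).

After 1 (send(from=B, to=A, msg='tick')): A:[tick] B:[] C:[] D:[]
After 2 (send(from=C, to=B, msg='ok')): A:[tick] B:[ok] C:[] D:[]
After 3 (send(from=A, to=D, msg='ping')): A:[tick] B:[ok] C:[] D:[ping]
After 4 (process(C)): A:[tick] B:[ok] C:[] D:[ping]
After 5 (send(from=D, to=C, msg='stop')): A:[tick] B:[ok] C:[stop] D:[ping]
After 6 (send(from=C, to=A, msg='done')): A:[tick,done] B:[ok] C:[stop] D:[ping]
After 7 (process(B)): A:[tick,done] B:[] C:[stop] D:[ping]

(empty)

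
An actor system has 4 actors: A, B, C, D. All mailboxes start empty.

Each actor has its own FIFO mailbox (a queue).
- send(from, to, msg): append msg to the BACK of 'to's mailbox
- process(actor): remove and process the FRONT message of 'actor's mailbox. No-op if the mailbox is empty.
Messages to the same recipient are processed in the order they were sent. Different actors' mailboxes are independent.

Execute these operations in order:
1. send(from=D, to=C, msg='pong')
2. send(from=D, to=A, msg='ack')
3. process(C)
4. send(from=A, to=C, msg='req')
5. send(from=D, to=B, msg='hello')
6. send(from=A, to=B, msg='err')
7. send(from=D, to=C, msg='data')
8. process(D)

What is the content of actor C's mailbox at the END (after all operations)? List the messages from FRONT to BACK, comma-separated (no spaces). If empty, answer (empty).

Answer: req,data

Derivation:
After 1 (send(from=D, to=C, msg='pong')): A:[] B:[] C:[pong] D:[]
After 2 (send(from=D, to=A, msg='ack')): A:[ack] B:[] C:[pong] D:[]
After 3 (process(C)): A:[ack] B:[] C:[] D:[]
After 4 (send(from=A, to=C, msg='req')): A:[ack] B:[] C:[req] D:[]
After 5 (send(from=D, to=B, msg='hello')): A:[ack] B:[hello] C:[req] D:[]
After 6 (send(from=A, to=B, msg='err')): A:[ack] B:[hello,err] C:[req] D:[]
After 7 (send(from=D, to=C, msg='data')): A:[ack] B:[hello,err] C:[req,data] D:[]
After 8 (process(D)): A:[ack] B:[hello,err] C:[req,data] D:[]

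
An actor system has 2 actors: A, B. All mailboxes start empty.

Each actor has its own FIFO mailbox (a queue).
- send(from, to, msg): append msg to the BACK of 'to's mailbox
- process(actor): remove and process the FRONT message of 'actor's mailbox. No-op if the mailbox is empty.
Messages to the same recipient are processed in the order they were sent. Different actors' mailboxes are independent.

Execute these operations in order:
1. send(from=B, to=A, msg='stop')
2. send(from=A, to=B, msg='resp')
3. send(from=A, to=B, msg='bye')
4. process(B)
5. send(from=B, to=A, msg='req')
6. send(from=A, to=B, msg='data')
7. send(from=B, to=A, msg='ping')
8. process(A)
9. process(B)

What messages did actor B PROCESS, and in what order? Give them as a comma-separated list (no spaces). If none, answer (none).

After 1 (send(from=B, to=A, msg='stop')): A:[stop] B:[]
After 2 (send(from=A, to=B, msg='resp')): A:[stop] B:[resp]
After 3 (send(from=A, to=B, msg='bye')): A:[stop] B:[resp,bye]
After 4 (process(B)): A:[stop] B:[bye]
After 5 (send(from=B, to=A, msg='req')): A:[stop,req] B:[bye]
After 6 (send(from=A, to=B, msg='data')): A:[stop,req] B:[bye,data]
After 7 (send(from=B, to=A, msg='ping')): A:[stop,req,ping] B:[bye,data]
After 8 (process(A)): A:[req,ping] B:[bye,data]
After 9 (process(B)): A:[req,ping] B:[data]

Answer: resp,bye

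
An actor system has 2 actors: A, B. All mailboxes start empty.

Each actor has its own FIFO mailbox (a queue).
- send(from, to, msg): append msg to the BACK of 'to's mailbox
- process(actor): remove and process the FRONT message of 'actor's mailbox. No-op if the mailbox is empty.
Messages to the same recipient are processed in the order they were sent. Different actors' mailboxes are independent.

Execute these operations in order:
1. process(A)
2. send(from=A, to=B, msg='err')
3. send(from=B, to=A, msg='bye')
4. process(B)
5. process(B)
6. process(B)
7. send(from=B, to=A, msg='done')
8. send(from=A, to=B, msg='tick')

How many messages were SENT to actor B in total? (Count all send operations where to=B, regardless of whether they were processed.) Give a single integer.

Answer: 2

Derivation:
After 1 (process(A)): A:[] B:[]
After 2 (send(from=A, to=B, msg='err')): A:[] B:[err]
After 3 (send(from=B, to=A, msg='bye')): A:[bye] B:[err]
After 4 (process(B)): A:[bye] B:[]
After 5 (process(B)): A:[bye] B:[]
After 6 (process(B)): A:[bye] B:[]
After 7 (send(from=B, to=A, msg='done')): A:[bye,done] B:[]
After 8 (send(from=A, to=B, msg='tick')): A:[bye,done] B:[tick]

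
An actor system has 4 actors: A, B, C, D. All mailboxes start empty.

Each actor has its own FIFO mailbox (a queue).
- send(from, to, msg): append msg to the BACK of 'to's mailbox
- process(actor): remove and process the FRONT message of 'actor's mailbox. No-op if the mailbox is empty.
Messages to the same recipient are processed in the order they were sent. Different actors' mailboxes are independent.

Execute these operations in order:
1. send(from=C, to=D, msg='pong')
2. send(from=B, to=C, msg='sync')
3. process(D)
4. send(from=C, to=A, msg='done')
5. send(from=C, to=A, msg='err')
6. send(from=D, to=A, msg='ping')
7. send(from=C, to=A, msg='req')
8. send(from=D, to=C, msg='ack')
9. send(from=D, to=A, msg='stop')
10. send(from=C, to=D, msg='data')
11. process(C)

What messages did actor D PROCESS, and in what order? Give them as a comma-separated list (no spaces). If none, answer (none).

After 1 (send(from=C, to=D, msg='pong')): A:[] B:[] C:[] D:[pong]
After 2 (send(from=B, to=C, msg='sync')): A:[] B:[] C:[sync] D:[pong]
After 3 (process(D)): A:[] B:[] C:[sync] D:[]
After 4 (send(from=C, to=A, msg='done')): A:[done] B:[] C:[sync] D:[]
After 5 (send(from=C, to=A, msg='err')): A:[done,err] B:[] C:[sync] D:[]
After 6 (send(from=D, to=A, msg='ping')): A:[done,err,ping] B:[] C:[sync] D:[]
After 7 (send(from=C, to=A, msg='req')): A:[done,err,ping,req] B:[] C:[sync] D:[]
After 8 (send(from=D, to=C, msg='ack')): A:[done,err,ping,req] B:[] C:[sync,ack] D:[]
After 9 (send(from=D, to=A, msg='stop')): A:[done,err,ping,req,stop] B:[] C:[sync,ack] D:[]
After 10 (send(from=C, to=D, msg='data')): A:[done,err,ping,req,stop] B:[] C:[sync,ack] D:[data]
After 11 (process(C)): A:[done,err,ping,req,stop] B:[] C:[ack] D:[data]

Answer: pong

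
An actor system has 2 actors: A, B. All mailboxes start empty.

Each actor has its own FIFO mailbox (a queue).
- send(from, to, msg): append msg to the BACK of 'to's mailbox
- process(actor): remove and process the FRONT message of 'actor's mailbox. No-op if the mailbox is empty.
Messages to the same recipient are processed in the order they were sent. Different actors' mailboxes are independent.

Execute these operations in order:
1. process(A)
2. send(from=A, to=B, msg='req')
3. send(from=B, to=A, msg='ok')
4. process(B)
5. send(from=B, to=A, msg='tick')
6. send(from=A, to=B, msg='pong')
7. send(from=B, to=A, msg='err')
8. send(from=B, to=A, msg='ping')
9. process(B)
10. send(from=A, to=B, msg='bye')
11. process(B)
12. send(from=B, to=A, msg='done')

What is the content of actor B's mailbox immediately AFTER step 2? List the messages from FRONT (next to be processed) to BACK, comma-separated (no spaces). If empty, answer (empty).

After 1 (process(A)): A:[] B:[]
After 2 (send(from=A, to=B, msg='req')): A:[] B:[req]

req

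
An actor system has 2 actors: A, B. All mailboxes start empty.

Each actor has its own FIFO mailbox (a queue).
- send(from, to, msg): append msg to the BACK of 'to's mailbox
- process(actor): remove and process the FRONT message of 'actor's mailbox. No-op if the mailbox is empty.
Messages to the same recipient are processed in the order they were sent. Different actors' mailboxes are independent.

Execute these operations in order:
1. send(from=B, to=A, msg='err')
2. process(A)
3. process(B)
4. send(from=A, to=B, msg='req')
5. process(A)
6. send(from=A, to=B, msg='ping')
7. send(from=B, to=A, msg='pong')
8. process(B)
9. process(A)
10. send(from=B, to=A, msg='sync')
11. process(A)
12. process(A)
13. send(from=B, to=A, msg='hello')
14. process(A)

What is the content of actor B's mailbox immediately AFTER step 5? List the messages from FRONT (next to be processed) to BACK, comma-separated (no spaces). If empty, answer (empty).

After 1 (send(from=B, to=A, msg='err')): A:[err] B:[]
After 2 (process(A)): A:[] B:[]
After 3 (process(B)): A:[] B:[]
After 4 (send(from=A, to=B, msg='req')): A:[] B:[req]
After 5 (process(A)): A:[] B:[req]

req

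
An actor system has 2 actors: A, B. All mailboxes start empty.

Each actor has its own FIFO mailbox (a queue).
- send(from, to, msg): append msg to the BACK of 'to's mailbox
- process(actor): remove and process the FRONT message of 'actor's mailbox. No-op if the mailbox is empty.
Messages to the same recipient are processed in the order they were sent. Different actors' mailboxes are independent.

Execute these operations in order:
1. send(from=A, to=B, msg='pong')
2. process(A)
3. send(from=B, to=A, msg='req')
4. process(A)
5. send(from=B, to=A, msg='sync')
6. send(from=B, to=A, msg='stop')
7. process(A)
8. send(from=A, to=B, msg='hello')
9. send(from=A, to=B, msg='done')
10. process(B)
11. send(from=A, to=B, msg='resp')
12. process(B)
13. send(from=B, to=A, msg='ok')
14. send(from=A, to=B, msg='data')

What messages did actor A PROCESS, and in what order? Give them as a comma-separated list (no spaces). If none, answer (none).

Answer: req,sync

Derivation:
After 1 (send(from=A, to=B, msg='pong')): A:[] B:[pong]
After 2 (process(A)): A:[] B:[pong]
After 3 (send(from=B, to=A, msg='req')): A:[req] B:[pong]
After 4 (process(A)): A:[] B:[pong]
After 5 (send(from=B, to=A, msg='sync')): A:[sync] B:[pong]
After 6 (send(from=B, to=A, msg='stop')): A:[sync,stop] B:[pong]
After 7 (process(A)): A:[stop] B:[pong]
After 8 (send(from=A, to=B, msg='hello')): A:[stop] B:[pong,hello]
After 9 (send(from=A, to=B, msg='done')): A:[stop] B:[pong,hello,done]
After 10 (process(B)): A:[stop] B:[hello,done]
After 11 (send(from=A, to=B, msg='resp')): A:[stop] B:[hello,done,resp]
After 12 (process(B)): A:[stop] B:[done,resp]
After 13 (send(from=B, to=A, msg='ok')): A:[stop,ok] B:[done,resp]
After 14 (send(from=A, to=B, msg='data')): A:[stop,ok] B:[done,resp,data]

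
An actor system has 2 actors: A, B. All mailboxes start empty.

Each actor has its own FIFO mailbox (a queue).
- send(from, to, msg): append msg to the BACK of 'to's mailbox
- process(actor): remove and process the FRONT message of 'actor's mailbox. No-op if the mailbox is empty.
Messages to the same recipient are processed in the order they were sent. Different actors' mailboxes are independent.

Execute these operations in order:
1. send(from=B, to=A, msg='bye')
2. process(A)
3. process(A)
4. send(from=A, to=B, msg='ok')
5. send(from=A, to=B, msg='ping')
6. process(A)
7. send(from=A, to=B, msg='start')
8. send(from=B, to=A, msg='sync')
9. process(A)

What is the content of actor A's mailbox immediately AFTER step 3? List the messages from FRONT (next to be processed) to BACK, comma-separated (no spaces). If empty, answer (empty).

After 1 (send(from=B, to=A, msg='bye')): A:[bye] B:[]
After 2 (process(A)): A:[] B:[]
After 3 (process(A)): A:[] B:[]

(empty)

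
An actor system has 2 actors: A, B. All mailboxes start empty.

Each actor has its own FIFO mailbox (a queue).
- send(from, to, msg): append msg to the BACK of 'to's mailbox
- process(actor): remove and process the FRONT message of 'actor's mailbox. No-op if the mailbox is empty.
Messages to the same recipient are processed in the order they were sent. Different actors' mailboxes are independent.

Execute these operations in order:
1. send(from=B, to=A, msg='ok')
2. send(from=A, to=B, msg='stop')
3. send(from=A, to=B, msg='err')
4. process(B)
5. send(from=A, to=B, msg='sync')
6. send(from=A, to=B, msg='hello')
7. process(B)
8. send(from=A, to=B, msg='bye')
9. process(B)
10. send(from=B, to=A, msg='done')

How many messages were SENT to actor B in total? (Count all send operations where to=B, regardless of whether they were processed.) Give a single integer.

After 1 (send(from=B, to=A, msg='ok')): A:[ok] B:[]
After 2 (send(from=A, to=B, msg='stop')): A:[ok] B:[stop]
After 3 (send(from=A, to=B, msg='err')): A:[ok] B:[stop,err]
After 4 (process(B)): A:[ok] B:[err]
After 5 (send(from=A, to=B, msg='sync')): A:[ok] B:[err,sync]
After 6 (send(from=A, to=B, msg='hello')): A:[ok] B:[err,sync,hello]
After 7 (process(B)): A:[ok] B:[sync,hello]
After 8 (send(from=A, to=B, msg='bye')): A:[ok] B:[sync,hello,bye]
After 9 (process(B)): A:[ok] B:[hello,bye]
After 10 (send(from=B, to=A, msg='done')): A:[ok,done] B:[hello,bye]

Answer: 5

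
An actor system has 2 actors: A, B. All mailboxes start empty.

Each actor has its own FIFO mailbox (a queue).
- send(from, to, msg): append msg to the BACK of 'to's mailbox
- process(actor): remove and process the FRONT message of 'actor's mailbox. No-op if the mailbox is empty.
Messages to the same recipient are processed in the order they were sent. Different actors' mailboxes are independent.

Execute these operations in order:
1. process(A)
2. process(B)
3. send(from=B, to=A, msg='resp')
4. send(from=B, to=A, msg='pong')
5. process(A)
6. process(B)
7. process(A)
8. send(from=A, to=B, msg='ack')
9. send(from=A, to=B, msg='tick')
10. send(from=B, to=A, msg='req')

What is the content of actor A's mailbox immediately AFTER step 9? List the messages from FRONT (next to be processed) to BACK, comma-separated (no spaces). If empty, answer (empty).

After 1 (process(A)): A:[] B:[]
After 2 (process(B)): A:[] B:[]
After 3 (send(from=B, to=A, msg='resp')): A:[resp] B:[]
After 4 (send(from=B, to=A, msg='pong')): A:[resp,pong] B:[]
After 5 (process(A)): A:[pong] B:[]
After 6 (process(B)): A:[pong] B:[]
After 7 (process(A)): A:[] B:[]
After 8 (send(from=A, to=B, msg='ack')): A:[] B:[ack]
After 9 (send(from=A, to=B, msg='tick')): A:[] B:[ack,tick]

(empty)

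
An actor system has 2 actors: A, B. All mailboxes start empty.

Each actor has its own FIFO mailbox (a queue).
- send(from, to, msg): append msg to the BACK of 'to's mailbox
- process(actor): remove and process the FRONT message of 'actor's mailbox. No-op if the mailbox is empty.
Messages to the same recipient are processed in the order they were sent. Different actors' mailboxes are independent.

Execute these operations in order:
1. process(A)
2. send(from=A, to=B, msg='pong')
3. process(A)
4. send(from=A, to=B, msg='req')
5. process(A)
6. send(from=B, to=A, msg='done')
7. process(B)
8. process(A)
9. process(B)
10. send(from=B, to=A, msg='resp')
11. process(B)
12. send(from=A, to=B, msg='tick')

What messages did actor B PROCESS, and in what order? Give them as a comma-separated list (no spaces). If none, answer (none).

Answer: pong,req

Derivation:
After 1 (process(A)): A:[] B:[]
After 2 (send(from=A, to=B, msg='pong')): A:[] B:[pong]
After 3 (process(A)): A:[] B:[pong]
After 4 (send(from=A, to=B, msg='req')): A:[] B:[pong,req]
After 5 (process(A)): A:[] B:[pong,req]
After 6 (send(from=B, to=A, msg='done')): A:[done] B:[pong,req]
After 7 (process(B)): A:[done] B:[req]
After 8 (process(A)): A:[] B:[req]
After 9 (process(B)): A:[] B:[]
After 10 (send(from=B, to=A, msg='resp')): A:[resp] B:[]
After 11 (process(B)): A:[resp] B:[]
After 12 (send(from=A, to=B, msg='tick')): A:[resp] B:[tick]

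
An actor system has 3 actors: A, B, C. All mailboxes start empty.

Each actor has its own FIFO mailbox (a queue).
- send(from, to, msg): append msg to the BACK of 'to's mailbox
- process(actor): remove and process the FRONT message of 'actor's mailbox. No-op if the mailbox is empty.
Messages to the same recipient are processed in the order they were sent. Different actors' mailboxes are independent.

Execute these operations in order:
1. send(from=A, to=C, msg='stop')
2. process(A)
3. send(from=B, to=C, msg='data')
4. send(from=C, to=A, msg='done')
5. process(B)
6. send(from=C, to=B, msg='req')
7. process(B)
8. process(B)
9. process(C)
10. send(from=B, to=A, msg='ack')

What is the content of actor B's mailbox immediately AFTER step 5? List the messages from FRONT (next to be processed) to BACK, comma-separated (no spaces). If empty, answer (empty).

After 1 (send(from=A, to=C, msg='stop')): A:[] B:[] C:[stop]
After 2 (process(A)): A:[] B:[] C:[stop]
After 3 (send(from=B, to=C, msg='data')): A:[] B:[] C:[stop,data]
After 4 (send(from=C, to=A, msg='done')): A:[done] B:[] C:[stop,data]
After 5 (process(B)): A:[done] B:[] C:[stop,data]

(empty)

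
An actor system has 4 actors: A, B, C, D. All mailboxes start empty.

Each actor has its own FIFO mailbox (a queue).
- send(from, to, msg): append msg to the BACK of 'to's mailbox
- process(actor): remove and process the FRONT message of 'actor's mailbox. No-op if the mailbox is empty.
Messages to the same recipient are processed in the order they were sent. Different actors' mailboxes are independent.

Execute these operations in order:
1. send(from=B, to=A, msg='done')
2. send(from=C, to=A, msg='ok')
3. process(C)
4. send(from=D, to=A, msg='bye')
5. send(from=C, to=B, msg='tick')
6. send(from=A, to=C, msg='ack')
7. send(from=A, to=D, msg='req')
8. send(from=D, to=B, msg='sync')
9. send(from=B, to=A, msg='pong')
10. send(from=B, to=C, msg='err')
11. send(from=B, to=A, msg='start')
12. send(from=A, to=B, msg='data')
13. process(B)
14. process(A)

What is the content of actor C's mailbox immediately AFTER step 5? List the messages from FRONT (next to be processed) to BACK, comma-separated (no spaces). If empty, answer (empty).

After 1 (send(from=B, to=A, msg='done')): A:[done] B:[] C:[] D:[]
After 2 (send(from=C, to=A, msg='ok')): A:[done,ok] B:[] C:[] D:[]
After 3 (process(C)): A:[done,ok] B:[] C:[] D:[]
After 4 (send(from=D, to=A, msg='bye')): A:[done,ok,bye] B:[] C:[] D:[]
After 5 (send(from=C, to=B, msg='tick')): A:[done,ok,bye] B:[tick] C:[] D:[]

(empty)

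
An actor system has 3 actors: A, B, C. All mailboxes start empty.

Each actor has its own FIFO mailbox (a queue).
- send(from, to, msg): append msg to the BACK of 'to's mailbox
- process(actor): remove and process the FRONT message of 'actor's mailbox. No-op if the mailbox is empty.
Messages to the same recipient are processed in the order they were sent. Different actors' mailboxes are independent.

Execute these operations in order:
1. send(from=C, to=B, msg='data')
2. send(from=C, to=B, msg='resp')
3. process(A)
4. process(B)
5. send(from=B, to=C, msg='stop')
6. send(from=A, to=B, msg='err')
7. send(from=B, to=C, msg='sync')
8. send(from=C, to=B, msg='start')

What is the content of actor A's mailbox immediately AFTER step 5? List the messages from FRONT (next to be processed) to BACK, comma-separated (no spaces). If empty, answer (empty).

After 1 (send(from=C, to=B, msg='data')): A:[] B:[data] C:[]
After 2 (send(from=C, to=B, msg='resp')): A:[] B:[data,resp] C:[]
After 3 (process(A)): A:[] B:[data,resp] C:[]
After 4 (process(B)): A:[] B:[resp] C:[]
After 5 (send(from=B, to=C, msg='stop')): A:[] B:[resp] C:[stop]

(empty)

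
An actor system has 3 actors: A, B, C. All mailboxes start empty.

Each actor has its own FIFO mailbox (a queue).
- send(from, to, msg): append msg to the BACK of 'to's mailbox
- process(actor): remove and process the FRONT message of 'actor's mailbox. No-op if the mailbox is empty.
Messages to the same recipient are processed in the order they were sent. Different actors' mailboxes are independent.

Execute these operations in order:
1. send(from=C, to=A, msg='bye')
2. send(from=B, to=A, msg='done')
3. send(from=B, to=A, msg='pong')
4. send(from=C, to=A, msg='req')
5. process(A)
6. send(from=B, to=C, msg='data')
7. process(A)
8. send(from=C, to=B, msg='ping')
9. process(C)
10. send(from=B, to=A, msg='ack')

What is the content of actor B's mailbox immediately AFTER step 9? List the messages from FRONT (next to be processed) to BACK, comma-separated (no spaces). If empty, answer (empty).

After 1 (send(from=C, to=A, msg='bye')): A:[bye] B:[] C:[]
After 2 (send(from=B, to=A, msg='done')): A:[bye,done] B:[] C:[]
After 3 (send(from=B, to=A, msg='pong')): A:[bye,done,pong] B:[] C:[]
After 4 (send(from=C, to=A, msg='req')): A:[bye,done,pong,req] B:[] C:[]
After 5 (process(A)): A:[done,pong,req] B:[] C:[]
After 6 (send(from=B, to=C, msg='data')): A:[done,pong,req] B:[] C:[data]
After 7 (process(A)): A:[pong,req] B:[] C:[data]
After 8 (send(from=C, to=B, msg='ping')): A:[pong,req] B:[ping] C:[data]
After 9 (process(C)): A:[pong,req] B:[ping] C:[]

ping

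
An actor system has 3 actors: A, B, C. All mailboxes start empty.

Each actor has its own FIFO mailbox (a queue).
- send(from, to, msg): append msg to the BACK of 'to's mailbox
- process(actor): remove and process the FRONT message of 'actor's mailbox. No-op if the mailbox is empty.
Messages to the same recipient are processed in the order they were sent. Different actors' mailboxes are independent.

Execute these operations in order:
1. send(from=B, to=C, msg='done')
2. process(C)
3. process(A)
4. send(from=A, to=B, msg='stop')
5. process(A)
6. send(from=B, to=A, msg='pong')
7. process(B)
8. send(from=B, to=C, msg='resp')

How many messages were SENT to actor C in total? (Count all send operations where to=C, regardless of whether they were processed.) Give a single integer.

After 1 (send(from=B, to=C, msg='done')): A:[] B:[] C:[done]
After 2 (process(C)): A:[] B:[] C:[]
After 3 (process(A)): A:[] B:[] C:[]
After 4 (send(from=A, to=B, msg='stop')): A:[] B:[stop] C:[]
After 5 (process(A)): A:[] B:[stop] C:[]
After 6 (send(from=B, to=A, msg='pong')): A:[pong] B:[stop] C:[]
After 7 (process(B)): A:[pong] B:[] C:[]
After 8 (send(from=B, to=C, msg='resp')): A:[pong] B:[] C:[resp]

Answer: 2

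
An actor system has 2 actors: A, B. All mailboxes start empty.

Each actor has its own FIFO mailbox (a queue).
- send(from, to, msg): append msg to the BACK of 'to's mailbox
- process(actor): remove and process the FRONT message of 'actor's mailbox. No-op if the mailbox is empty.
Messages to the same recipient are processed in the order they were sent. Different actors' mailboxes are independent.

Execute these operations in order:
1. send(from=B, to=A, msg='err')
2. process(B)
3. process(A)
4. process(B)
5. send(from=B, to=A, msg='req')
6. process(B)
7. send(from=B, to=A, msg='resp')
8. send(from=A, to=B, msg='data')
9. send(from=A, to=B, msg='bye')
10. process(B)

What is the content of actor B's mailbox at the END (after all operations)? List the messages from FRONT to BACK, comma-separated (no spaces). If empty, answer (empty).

Answer: bye

Derivation:
After 1 (send(from=B, to=A, msg='err')): A:[err] B:[]
After 2 (process(B)): A:[err] B:[]
After 3 (process(A)): A:[] B:[]
After 4 (process(B)): A:[] B:[]
After 5 (send(from=B, to=A, msg='req')): A:[req] B:[]
After 6 (process(B)): A:[req] B:[]
After 7 (send(from=B, to=A, msg='resp')): A:[req,resp] B:[]
After 8 (send(from=A, to=B, msg='data')): A:[req,resp] B:[data]
After 9 (send(from=A, to=B, msg='bye')): A:[req,resp] B:[data,bye]
After 10 (process(B)): A:[req,resp] B:[bye]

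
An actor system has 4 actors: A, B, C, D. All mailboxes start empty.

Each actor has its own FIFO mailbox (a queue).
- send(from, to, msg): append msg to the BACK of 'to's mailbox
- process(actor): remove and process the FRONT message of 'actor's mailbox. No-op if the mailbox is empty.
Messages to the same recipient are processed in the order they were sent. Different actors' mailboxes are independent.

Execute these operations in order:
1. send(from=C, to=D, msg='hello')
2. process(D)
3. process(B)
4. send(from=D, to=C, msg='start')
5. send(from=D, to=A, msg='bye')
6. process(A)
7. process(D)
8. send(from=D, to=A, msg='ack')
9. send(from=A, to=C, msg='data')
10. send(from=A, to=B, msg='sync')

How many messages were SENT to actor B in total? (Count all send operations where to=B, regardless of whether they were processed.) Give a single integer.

After 1 (send(from=C, to=D, msg='hello')): A:[] B:[] C:[] D:[hello]
After 2 (process(D)): A:[] B:[] C:[] D:[]
After 3 (process(B)): A:[] B:[] C:[] D:[]
After 4 (send(from=D, to=C, msg='start')): A:[] B:[] C:[start] D:[]
After 5 (send(from=D, to=A, msg='bye')): A:[bye] B:[] C:[start] D:[]
After 6 (process(A)): A:[] B:[] C:[start] D:[]
After 7 (process(D)): A:[] B:[] C:[start] D:[]
After 8 (send(from=D, to=A, msg='ack')): A:[ack] B:[] C:[start] D:[]
After 9 (send(from=A, to=C, msg='data')): A:[ack] B:[] C:[start,data] D:[]
After 10 (send(from=A, to=B, msg='sync')): A:[ack] B:[sync] C:[start,data] D:[]

Answer: 1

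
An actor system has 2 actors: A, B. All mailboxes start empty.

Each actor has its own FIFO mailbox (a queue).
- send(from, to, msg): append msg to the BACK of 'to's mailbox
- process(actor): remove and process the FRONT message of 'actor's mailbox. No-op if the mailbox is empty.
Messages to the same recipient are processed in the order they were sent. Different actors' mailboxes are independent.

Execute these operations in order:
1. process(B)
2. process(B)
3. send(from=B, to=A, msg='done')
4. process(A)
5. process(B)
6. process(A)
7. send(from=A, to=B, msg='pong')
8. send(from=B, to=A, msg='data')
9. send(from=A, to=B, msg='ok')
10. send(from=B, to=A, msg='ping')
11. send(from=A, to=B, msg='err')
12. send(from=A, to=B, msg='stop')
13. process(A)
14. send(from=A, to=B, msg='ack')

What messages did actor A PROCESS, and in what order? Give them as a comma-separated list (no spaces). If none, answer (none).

After 1 (process(B)): A:[] B:[]
After 2 (process(B)): A:[] B:[]
After 3 (send(from=B, to=A, msg='done')): A:[done] B:[]
After 4 (process(A)): A:[] B:[]
After 5 (process(B)): A:[] B:[]
After 6 (process(A)): A:[] B:[]
After 7 (send(from=A, to=B, msg='pong')): A:[] B:[pong]
After 8 (send(from=B, to=A, msg='data')): A:[data] B:[pong]
After 9 (send(from=A, to=B, msg='ok')): A:[data] B:[pong,ok]
After 10 (send(from=B, to=A, msg='ping')): A:[data,ping] B:[pong,ok]
After 11 (send(from=A, to=B, msg='err')): A:[data,ping] B:[pong,ok,err]
After 12 (send(from=A, to=B, msg='stop')): A:[data,ping] B:[pong,ok,err,stop]
After 13 (process(A)): A:[ping] B:[pong,ok,err,stop]
After 14 (send(from=A, to=B, msg='ack')): A:[ping] B:[pong,ok,err,stop,ack]

Answer: done,data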